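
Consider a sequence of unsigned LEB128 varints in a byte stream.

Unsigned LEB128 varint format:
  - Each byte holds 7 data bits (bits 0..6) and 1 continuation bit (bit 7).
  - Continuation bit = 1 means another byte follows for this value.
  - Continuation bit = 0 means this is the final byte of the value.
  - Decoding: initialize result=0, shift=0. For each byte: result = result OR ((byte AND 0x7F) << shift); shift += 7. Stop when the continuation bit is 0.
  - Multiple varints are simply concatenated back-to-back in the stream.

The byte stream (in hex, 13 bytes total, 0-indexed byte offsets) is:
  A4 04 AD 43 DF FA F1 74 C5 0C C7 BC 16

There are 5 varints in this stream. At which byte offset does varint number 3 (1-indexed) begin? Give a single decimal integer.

Answer: 4

Derivation:
  byte[0]=0xA4 cont=1 payload=0x24=36: acc |= 36<<0 -> acc=36 shift=7
  byte[1]=0x04 cont=0 payload=0x04=4: acc |= 4<<7 -> acc=548 shift=14 [end]
Varint 1: bytes[0:2] = A4 04 -> value 548 (2 byte(s))
  byte[2]=0xAD cont=1 payload=0x2D=45: acc |= 45<<0 -> acc=45 shift=7
  byte[3]=0x43 cont=0 payload=0x43=67: acc |= 67<<7 -> acc=8621 shift=14 [end]
Varint 2: bytes[2:4] = AD 43 -> value 8621 (2 byte(s))
  byte[4]=0xDF cont=1 payload=0x5F=95: acc |= 95<<0 -> acc=95 shift=7
  byte[5]=0xFA cont=1 payload=0x7A=122: acc |= 122<<7 -> acc=15711 shift=14
  byte[6]=0xF1 cont=1 payload=0x71=113: acc |= 113<<14 -> acc=1867103 shift=21
  byte[7]=0x74 cont=0 payload=0x74=116: acc |= 116<<21 -> acc=245136735 shift=28 [end]
Varint 3: bytes[4:8] = DF FA F1 74 -> value 245136735 (4 byte(s))
  byte[8]=0xC5 cont=1 payload=0x45=69: acc |= 69<<0 -> acc=69 shift=7
  byte[9]=0x0C cont=0 payload=0x0C=12: acc |= 12<<7 -> acc=1605 shift=14 [end]
Varint 4: bytes[8:10] = C5 0C -> value 1605 (2 byte(s))
  byte[10]=0xC7 cont=1 payload=0x47=71: acc |= 71<<0 -> acc=71 shift=7
  byte[11]=0xBC cont=1 payload=0x3C=60: acc |= 60<<7 -> acc=7751 shift=14
  byte[12]=0x16 cont=0 payload=0x16=22: acc |= 22<<14 -> acc=368199 shift=21 [end]
Varint 5: bytes[10:13] = C7 BC 16 -> value 368199 (3 byte(s))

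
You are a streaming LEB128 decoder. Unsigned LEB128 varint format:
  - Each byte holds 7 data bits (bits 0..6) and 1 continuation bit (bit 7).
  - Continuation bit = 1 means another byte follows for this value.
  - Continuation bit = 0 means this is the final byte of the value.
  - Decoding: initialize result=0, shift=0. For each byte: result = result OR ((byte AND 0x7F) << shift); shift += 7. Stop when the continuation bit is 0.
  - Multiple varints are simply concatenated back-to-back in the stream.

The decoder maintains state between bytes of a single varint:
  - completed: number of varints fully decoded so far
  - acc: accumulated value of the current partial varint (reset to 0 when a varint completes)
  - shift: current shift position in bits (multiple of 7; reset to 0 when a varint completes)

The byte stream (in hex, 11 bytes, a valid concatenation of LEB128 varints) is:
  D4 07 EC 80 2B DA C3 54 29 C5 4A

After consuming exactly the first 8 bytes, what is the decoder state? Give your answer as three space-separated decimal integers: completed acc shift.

Answer: 3 0 0

Derivation:
byte[0]=0xD4 cont=1 payload=0x54: acc |= 84<<0 -> completed=0 acc=84 shift=7
byte[1]=0x07 cont=0 payload=0x07: varint #1 complete (value=980); reset -> completed=1 acc=0 shift=0
byte[2]=0xEC cont=1 payload=0x6C: acc |= 108<<0 -> completed=1 acc=108 shift=7
byte[3]=0x80 cont=1 payload=0x00: acc |= 0<<7 -> completed=1 acc=108 shift=14
byte[4]=0x2B cont=0 payload=0x2B: varint #2 complete (value=704620); reset -> completed=2 acc=0 shift=0
byte[5]=0xDA cont=1 payload=0x5A: acc |= 90<<0 -> completed=2 acc=90 shift=7
byte[6]=0xC3 cont=1 payload=0x43: acc |= 67<<7 -> completed=2 acc=8666 shift=14
byte[7]=0x54 cont=0 payload=0x54: varint #3 complete (value=1384922); reset -> completed=3 acc=0 shift=0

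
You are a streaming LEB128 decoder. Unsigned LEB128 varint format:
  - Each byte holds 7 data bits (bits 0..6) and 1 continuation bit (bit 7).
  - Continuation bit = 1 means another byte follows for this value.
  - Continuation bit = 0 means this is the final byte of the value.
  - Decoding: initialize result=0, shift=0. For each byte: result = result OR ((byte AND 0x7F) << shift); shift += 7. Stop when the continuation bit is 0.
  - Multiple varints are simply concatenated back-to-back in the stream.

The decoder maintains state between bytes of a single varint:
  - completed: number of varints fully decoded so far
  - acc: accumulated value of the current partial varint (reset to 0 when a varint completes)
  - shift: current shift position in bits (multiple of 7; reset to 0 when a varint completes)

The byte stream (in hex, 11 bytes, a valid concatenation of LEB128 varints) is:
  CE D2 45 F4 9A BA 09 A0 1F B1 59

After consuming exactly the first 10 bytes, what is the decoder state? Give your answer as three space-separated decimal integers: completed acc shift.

Answer: 3 49 7

Derivation:
byte[0]=0xCE cont=1 payload=0x4E: acc |= 78<<0 -> completed=0 acc=78 shift=7
byte[1]=0xD2 cont=1 payload=0x52: acc |= 82<<7 -> completed=0 acc=10574 shift=14
byte[2]=0x45 cont=0 payload=0x45: varint #1 complete (value=1141070); reset -> completed=1 acc=0 shift=0
byte[3]=0xF4 cont=1 payload=0x74: acc |= 116<<0 -> completed=1 acc=116 shift=7
byte[4]=0x9A cont=1 payload=0x1A: acc |= 26<<7 -> completed=1 acc=3444 shift=14
byte[5]=0xBA cont=1 payload=0x3A: acc |= 58<<14 -> completed=1 acc=953716 shift=21
byte[6]=0x09 cont=0 payload=0x09: varint #2 complete (value=19828084); reset -> completed=2 acc=0 shift=0
byte[7]=0xA0 cont=1 payload=0x20: acc |= 32<<0 -> completed=2 acc=32 shift=7
byte[8]=0x1F cont=0 payload=0x1F: varint #3 complete (value=4000); reset -> completed=3 acc=0 shift=0
byte[9]=0xB1 cont=1 payload=0x31: acc |= 49<<0 -> completed=3 acc=49 shift=7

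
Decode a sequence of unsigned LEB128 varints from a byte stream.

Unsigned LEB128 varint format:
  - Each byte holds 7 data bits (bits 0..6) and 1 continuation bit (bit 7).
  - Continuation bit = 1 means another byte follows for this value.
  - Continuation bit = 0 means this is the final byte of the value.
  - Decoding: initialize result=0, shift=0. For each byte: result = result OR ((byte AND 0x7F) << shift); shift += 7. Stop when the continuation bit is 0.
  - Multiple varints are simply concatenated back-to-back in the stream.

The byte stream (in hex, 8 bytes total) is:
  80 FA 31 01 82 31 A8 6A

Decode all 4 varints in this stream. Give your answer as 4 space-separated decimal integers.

  byte[0]=0x80 cont=1 payload=0x00=0: acc |= 0<<0 -> acc=0 shift=7
  byte[1]=0xFA cont=1 payload=0x7A=122: acc |= 122<<7 -> acc=15616 shift=14
  byte[2]=0x31 cont=0 payload=0x31=49: acc |= 49<<14 -> acc=818432 shift=21 [end]
Varint 1: bytes[0:3] = 80 FA 31 -> value 818432 (3 byte(s))
  byte[3]=0x01 cont=0 payload=0x01=1: acc |= 1<<0 -> acc=1 shift=7 [end]
Varint 2: bytes[3:4] = 01 -> value 1 (1 byte(s))
  byte[4]=0x82 cont=1 payload=0x02=2: acc |= 2<<0 -> acc=2 shift=7
  byte[5]=0x31 cont=0 payload=0x31=49: acc |= 49<<7 -> acc=6274 shift=14 [end]
Varint 3: bytes[4:6] = 82 31 -> value 6274 (2 byte(s))
  byte[6]=0xA8 cont=1 payload=0x28=40: acc |= 40<<0 -> acc=40 shift=7
  byte[7]=0x6A cont=0 payload=0x6A=106: acc |= 106<<7 -> acc=13608 shift=14 [end]
Varint 4: bytes[6:8] = A8 6A -> value 13608 (2 byte(s))

Answer: 818432 1 6274 13608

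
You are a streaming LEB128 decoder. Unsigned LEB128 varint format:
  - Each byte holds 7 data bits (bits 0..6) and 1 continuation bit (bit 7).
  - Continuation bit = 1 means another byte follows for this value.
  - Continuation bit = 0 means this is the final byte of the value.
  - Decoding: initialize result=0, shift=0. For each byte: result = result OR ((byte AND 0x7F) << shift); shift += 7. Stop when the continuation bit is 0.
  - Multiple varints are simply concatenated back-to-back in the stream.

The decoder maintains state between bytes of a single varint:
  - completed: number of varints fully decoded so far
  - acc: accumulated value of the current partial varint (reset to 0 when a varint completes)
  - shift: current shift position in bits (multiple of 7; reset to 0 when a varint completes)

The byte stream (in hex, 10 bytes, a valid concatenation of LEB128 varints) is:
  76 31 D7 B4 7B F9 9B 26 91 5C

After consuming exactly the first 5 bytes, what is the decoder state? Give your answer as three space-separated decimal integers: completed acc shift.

byte[0]=0x76 cont=0 payload=0x76: varint #1 complete (value=118); reset -> completed=1 acc=0 shift=0
byte[1]=0x31 cont=0 payload=0x31: varint #2 complete (value=49); reset -> completed=2 acc=0 shift=0
byte[2]=0xD7 cont=1 payload=0x57: acc |= 87<<0 -> completed=2 acc=87 shift=7
byte[3]=0xB4 cont=1 payload=0x34: acc |= 52<<7 -> completed=2 acc=6743 shift=14
byte[4]=0x7B cont=0 payload=0x7B: varint #3 complete (value=2021975); reset -> completed=3 acc=0 shift=0

Answer: 3 0 0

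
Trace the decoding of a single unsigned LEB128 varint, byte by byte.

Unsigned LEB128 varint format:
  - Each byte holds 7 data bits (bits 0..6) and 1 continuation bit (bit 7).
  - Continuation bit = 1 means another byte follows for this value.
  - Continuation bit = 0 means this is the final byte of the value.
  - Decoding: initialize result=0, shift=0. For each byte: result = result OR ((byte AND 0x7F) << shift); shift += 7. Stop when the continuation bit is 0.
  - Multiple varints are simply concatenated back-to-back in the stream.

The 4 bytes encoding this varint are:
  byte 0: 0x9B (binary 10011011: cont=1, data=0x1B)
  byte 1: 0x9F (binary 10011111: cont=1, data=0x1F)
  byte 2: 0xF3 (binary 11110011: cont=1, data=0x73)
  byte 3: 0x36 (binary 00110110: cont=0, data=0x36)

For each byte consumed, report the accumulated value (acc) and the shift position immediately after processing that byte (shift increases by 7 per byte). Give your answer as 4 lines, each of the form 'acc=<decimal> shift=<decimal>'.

Answer: acc=27 shift=7
acc=3995 shift=14
acc=1888155 shift=21
acc=115134363 shift=28

Derivation:
byte 0=0x9B: payload=0x1B=27, contrib = 27<<0 = 27; acc -> 27, shift -> 7
byte 1=0x9F: payload=0x1F=31, contrib = 31<<7 = 3968; acc -> 3995, shift -> 14
byte 2=0xF3: payload=0x73=115, contrib = 115<<14 = 1884160; acc -> 1888155, shift -> 21
byte 3=0x36: payload=0x36=54, contrib = 54<<21 = 113246208; acc -> 115134363, shift -> 28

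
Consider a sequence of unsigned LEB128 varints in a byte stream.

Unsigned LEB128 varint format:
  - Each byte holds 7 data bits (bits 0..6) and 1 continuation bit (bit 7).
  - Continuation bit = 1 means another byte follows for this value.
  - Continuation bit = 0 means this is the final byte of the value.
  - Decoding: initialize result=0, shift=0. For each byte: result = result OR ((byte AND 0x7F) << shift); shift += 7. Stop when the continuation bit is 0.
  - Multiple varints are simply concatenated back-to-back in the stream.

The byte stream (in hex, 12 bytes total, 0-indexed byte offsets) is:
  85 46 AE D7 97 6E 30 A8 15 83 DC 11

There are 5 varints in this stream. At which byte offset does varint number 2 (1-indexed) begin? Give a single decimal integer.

Answer: 2

Derivation:
  byte[0]=0x85 cont=1 payload=0x05=5: acc |= 5<<0 -> acc=5 shift=7
  byte[1]=0x46 cont=0 payload=0x46=70: acc |= 70<<7 -> acc=8965 shift=14 [end]
Varint 1: bytes[0:2] = 85 46 -> value 8965 (2 byte(s))
  byte[2]=0xAE cont=1 payload=0x2E=46: acc |= 46<<0 -> acc=46 shift=7
  byte[3]=0xD7 cont=1 payload=0x57=87: acc |= 87<<7 -> acc=11182 shift=14
  byte[4]=0x97 cont=1 payload=0x17=23: acc |= 23<<14 -> acc=388014 shift=21
  byte[5]=0x6E cont=0 payload=0x6E=110: acc |= 110<<21 -> acc=231074734 shift=28 [end]
Varint 2: bytes[2:6] = AE D7 97 6E -> value 231074734 (4 byte(s))
  byte[6]=0x30 cont=0 payload=0x30=48: acc |= 48<<0 -> acc=48 shift=7 [end]
Varint 3: bytes[6:7] = 30 -> value 48 (1 byte(s))
  byte[7]=0xA8 cont=1 payload=0x28=40: acc |= 40<<0 -> acc=40 shift=7
  byte[8]=0x15 cont=0 payload=0x15=21: acc |= 21<<7 -> acc=2728 shift=14 [end]
Varint 4: bytes[7:9] = A8 15 -> value 2728 (2 byte(s))
  byte[9]=0x83 cont=1 payload=0x03=3: acc |= 3<<0 -> acc=3 shift=7
  byte[10]=0xDC cont=1 payload=0x5C=92: acc |= 92<<7 -> acc=11779 shift=14
  byte[11]=0x11 cont=0 payload=0x11=17: acc |= 17<<14 -> acc=290307 shift=21 [end]
Varint 5: bytes[9:12] = 83 DC 11 -> value 290307 (3 byte(s))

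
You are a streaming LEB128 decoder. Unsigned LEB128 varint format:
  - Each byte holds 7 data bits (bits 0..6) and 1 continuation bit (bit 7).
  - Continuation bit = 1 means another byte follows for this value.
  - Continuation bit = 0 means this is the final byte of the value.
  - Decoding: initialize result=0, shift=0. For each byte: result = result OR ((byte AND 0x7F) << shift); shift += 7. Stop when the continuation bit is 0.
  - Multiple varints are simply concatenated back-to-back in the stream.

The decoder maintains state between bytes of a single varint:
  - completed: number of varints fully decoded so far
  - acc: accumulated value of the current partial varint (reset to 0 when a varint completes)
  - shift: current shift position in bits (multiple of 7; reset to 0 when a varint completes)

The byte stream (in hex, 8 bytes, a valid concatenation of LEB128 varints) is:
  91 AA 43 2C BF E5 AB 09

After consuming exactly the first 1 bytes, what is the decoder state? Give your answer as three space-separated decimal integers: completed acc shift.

Answer: 0 17 7

Derivation:
byte[0]=0x91 cont=1 payload=0x11: acc |= 17<<0 -> completed=0 acc=17 shift=7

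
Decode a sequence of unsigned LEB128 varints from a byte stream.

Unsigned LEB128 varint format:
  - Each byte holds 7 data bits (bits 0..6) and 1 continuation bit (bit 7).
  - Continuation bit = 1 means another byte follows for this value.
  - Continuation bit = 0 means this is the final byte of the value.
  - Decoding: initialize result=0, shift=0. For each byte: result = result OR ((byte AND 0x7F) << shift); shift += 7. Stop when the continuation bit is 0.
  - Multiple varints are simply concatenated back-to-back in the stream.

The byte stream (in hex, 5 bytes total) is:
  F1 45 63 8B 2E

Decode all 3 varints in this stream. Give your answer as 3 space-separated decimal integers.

Answer: 8945 99 5899

Derivation:
  byte[0]=0xF1 cont=1 payload=0x71=113: acc |= 113<<0 -> acc=113 shift=7
  byte[1]=0x45 cont=0 payload=0x45=69: acc |= 69<<7 -> acc=8945 shift=14 [end]
Varint 1: bytes[0:2] = F1 45 -> value 8945 (2 byte(s))
  byte[2]=0x63 cont=0 payload=0x63=99: acc |= 99<<0 -> acc=99 shift=7 [end]
Varint 2: bytes[2:3] = 63 -> value 99 (1 byte(s))
  byte[3]=0x8B cont=1 payload=0x0B=11: acc |= 11<<0 -> acc=11 shift=7
  byte[4]=0x2E cont=0 payload=0x2E=46: acc |= 46<<7 -> acc=5899 shift=14 [end]
Varint 3: bytes[3:5] = 8B 2E -> value 5899 (2 byte(s))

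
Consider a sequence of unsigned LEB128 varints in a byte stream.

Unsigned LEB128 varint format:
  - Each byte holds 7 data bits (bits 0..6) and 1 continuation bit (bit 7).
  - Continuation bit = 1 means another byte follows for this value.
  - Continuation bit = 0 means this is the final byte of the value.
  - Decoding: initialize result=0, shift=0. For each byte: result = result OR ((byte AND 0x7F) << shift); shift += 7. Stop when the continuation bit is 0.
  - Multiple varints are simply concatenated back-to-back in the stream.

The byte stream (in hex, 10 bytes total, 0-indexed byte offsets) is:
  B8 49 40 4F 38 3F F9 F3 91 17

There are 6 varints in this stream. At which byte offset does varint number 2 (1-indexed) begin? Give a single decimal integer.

Answer: 2

Derivation:
  byte[0]=0xB8 cont=1 payload=0x38=56: acc |= 56<<0 -> acc=56 shift=7
  byte[1]=0x49 cont=0 payload=0x49=73: acc |= 73<<7 -> acc=9400 shift=14 [end]
Varint 1: bytes[0:2] = B8 49 -> value 9400 (2 byte(s))
  byte[2]=0x40 cont=0 payload=0x40=64: acc |= 64<<0 -> acc=64 shift=7 [end]
Varint 2: bytes[2:3] = 40 -> value 64 (1 byte(s))
  byte[3]=0x4F cont=0 payload=0x4F=79: acc |= 79<<0 -> acc=79 shift=7 [end]
Varint 3: bytes[3:4] = 4F -> value 79 (1 byte(s))
  byte[4]=0x38 cont=0 payload=0x38=56: acc |= 56<<0 -> acc=56 shift=7 [end]
Varint 4: bytes[4:5] = 38 -> value 56 (1 byte(s))
  byte[5]=0x3F cont=0 payload=0x3F=63: acc |= 63<<0 -> acc=63 shift=7 [end]
Varint 5: bytes[5:6] = 3F -> value 63 (1 byte(s))
  byte[6]=0xF9 cont=1 payload=0x79=121: acc |= 121<<0 -> acc=121 shift=7
  byte[7]=0xF3 cont=1 payload=0x73=115: acc |= 115<<7 -> acc=14841 shift=14
  byte[8]=0x91 cont=1 payload=0x11=17: acc |= 17<<14 -> acc=293369 shift=21
  byte[9]=0x17 cont=0 payload=0x17=23: acc |= 23<<21 -> acc=48527865 shift=28 [end]
Varint 6: bytes[6:10] = F9 F3 91 17 -> value 48527865 (4 byte(s))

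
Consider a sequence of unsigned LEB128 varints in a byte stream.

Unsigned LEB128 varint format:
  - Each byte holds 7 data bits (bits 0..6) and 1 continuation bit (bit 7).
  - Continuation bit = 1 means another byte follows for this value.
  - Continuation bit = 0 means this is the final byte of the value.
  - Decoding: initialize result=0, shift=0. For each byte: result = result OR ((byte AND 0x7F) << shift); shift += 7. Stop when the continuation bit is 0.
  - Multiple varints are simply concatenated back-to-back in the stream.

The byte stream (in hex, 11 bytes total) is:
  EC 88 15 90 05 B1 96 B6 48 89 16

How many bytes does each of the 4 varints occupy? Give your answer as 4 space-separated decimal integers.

Answer: 3 2 4 2

Derivation:
  byte[0]=0xEC cont=1 payload=0x6C=108: acc |= 108<<0 -> acc=108 shift=7
  byte[1]=0x88 cont=1 payload=0x08=8: acc |= 8<<7 -> acc=1132 shift=14
  byte[2]=0x15 cont=0 payload=0x15=21: acc |= 21<<14 -> acc=345196 shift=21 [end]
Varint 1: bytes[0:3] = EC 88 15 -> value 345196 (3 byte(s))
  byte[3]=0x90 cont=1 payload=0x10=16: acc |= 16<<0 -> acc=16 shift=7
  byte[4]=0x05 cont=0 payload=0x05=5: acc |= 5<<7 -> acc=656 shift=14 [end]
Varint 2: bytes[3:5] = 90 05 -> value 656 (2 byte(s))
  byte[5]=0xB1 cont=1 payload=0x31=49: acc |= 49<<0 -> acc=49 shift=7
  byte[6]=0x96 cont=1 payload=0x16=22: acc |= 22<<7 -> acc=2865 shift=14
  byte[7]=0xB6 cont=1 payload=0x36=54: acc |= 54<<14 -> acc=887601 shift=21
  byte[8]=0x48 cont=0 payload=0x48=72: acc |= 72<<21 -> acc=151882545 shift=28 [end]
Varint 3: bytes[5:9] = B1 96 B6 48 -> value 151882545 (4 byte(s))
  byte[9]=0x89 cont=1 payload=0x09=9: acc |= 9<<0 -> acc=9 shift=7
  byte[10]=0x16 cont=0 payload=0x16=22: acc |= 22<<7 -> acc=2825 shift=14 [end]
Varint 4: bytes[9:11] = 89 16 -> value 2825 (2 byte(s))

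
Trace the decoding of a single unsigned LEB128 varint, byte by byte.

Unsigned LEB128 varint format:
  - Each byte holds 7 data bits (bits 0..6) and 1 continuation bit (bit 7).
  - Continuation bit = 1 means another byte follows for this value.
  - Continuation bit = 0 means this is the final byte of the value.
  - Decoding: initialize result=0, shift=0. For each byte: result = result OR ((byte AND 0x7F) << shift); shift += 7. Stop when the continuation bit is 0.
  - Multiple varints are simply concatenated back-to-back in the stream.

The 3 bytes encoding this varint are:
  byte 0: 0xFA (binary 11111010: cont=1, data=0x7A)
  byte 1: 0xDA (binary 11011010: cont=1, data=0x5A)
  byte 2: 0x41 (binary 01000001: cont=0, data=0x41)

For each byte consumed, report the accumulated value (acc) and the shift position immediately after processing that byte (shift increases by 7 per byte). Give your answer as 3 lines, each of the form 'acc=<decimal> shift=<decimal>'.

byte 0=0xFA: payload=0x7A=122, contrib = 122<<0 = 122; acc -> 122, shift -> 7
byte 1=0xDA: payload=0x5A=90, contrib = 90<<7 = 11520; acc -> 11642, shift -> 14
byte 2=0x41: payload=0x41=65, contrib = 65<<14 = 1064960; acc -> 1076602, shift -> 21

Answer: acc=122 shift=7
acc=11642 shift=14
acc=1076602 shift=21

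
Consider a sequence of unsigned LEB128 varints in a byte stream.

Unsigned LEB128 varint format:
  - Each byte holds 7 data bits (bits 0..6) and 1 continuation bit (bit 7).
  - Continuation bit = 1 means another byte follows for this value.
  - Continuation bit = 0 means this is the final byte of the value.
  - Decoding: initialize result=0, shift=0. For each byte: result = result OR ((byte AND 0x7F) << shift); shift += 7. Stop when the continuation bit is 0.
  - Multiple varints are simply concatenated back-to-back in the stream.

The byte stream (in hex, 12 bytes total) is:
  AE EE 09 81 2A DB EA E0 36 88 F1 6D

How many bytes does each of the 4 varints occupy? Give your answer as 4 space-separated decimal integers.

Answer: 3 2 4 3

Derivation:
  byte[0]=0xAE cont=1 payload=0x2E=46: acc |= 46<<0 -> acc=46 shift=7
  byte[1]=0xEE cont=1 payload=0x6E=110: acc |= 110<<7 -> acc=14126 shift=14
  byte[2]=0x09 cont=0 payload=0x09=9: acc |= 9<<14 -> acc=161582 shift=21 [end]
Varint 1: bytes[0:3] = AE EE 09 -> value 161582 (3 byte(s))
  byte[3]=0x81 cont=1 payload=0x01=1: acc |= 1<<0 -> acc=1 shift=7
  byte[4]=0x2A cont=0 payload=0x2A=42: acc |= 42<<7 -> acc=5377 shift=14 [end]
Varint 2: bytes[3:5] = 81 2A -> value 5377 (2 byte(s))
  byte[5]=0xDB cont=1 payload=0x5B=91: acc |= 91<<0 -> acc=91 shift=7
  byte[6]=0xEA cont=1 payload=0x6A=106: acc |= 106<<7 -> acc=13659 shift=14
  byte[7]=0xE0 cont=1 payload=0x60=96: acc |= 96<<14 -> acc=1586523 shift=21
  byte[8]=0x36 cont=0 payload=0x36=54: acc |= 54<<21 -> acc=114832731 shift=28 [end]
Varint 3: bytes[5:9] = DB EA E0 36 -> value 114832731 (4 byte(s))
  byte[9]=0x88 cont=1 payload=0x08=8: acc |= 8<<0 -> acc=8 shift=7
  byte[10]=0xF1 cont=1 payload=0x71=113: acc |= 113<<7 -> acc=14472 shift=14
  byte[11]=0x6D cont=0 payload=0x6D=109: acc |= 109<<14 -> acc=1800328 shift=21 [end]
Varint 4: bytes[9:12] = 88 F1 6D -> value 1800328 (3 byte(s))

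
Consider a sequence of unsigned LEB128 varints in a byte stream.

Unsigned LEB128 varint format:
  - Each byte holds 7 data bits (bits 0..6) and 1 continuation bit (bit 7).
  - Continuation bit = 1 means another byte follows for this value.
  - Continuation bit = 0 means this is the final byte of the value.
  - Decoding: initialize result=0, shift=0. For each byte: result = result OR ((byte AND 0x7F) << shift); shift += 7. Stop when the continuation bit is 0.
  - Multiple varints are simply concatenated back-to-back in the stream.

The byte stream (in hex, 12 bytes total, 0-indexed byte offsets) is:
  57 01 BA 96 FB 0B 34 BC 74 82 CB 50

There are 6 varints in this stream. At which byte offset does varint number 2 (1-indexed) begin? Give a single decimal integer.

  byte[0]=0x57 cont=0 payload=0x57=87: acc |= 87<<0 -> acc=87 shift=7 [end]
Varint 1: bytes[0:1] = 57 -> value 87 (1 byte(s))
  byte[1]=0x01 cont=0 payload=0x01=1: acc |= 1<<0 -> acc=1 shift=7 [end]
Varint 2: bytes[1:2] = 01 -> value 1 (1 byte(s))
  byte[2]=0xBA cont=1 payload=0x3A=58: acc |= 58<<0 -> acc=58 shift=7
  byte[3]=0x96 cont=1 payload=0x16=22: acc |= 22<<7 -> acc=2874 shift=14
  byte[4]=0xFB cont=1 payload=0x7B=123: acc |= 123<<14 -> acc=2018106 shift=21
  byte[5]=0x0B cont=0 payload=0x0B=11: acc |= 11<<21 -> acc=25086778 shift=28 [end]
Varint 3: bytes[2:6] = BA 96 FB 0B -> value 25086778 (4 byte(s))
  byte[6]=0x34 cont=0 payload=0x34=52: acc |= 52<<0 -> acc=52 shift=7 [end]
Varint 4: bytes[6:7] = 34 -> value 52 (1 byte(s))
  byte[7]=0xBC cont=1 payload=0x3C=60: acc |= 60<<0 -> acc=60 shift=7
  byte[8]=0x74 cont=0 payload=0x74=116: acc |= 116<<7 -> acc=14908 shift=14 [end]
Varint 5: bytes[7:9] = BC 74 -> value 14908 (2 byte(s))
  byte[9]=0x82 cont=1 payload=0x02=2: acc |= 2<<0 -> acc=2 shift=7
  byte[10]=0xCB cont=1 payload=0x4B=75: acc |= 75<<7 -> acc=9602 shift=14
  byte[11]=0x50 cont=0 payload=0x50=80: acc |= 80<<14 -> acc=1320322 shift=21 [end]
Varint 6: bytes[9:12] = 82 CB 50 -> value 1320322 (3 byte(s))

Answer: 1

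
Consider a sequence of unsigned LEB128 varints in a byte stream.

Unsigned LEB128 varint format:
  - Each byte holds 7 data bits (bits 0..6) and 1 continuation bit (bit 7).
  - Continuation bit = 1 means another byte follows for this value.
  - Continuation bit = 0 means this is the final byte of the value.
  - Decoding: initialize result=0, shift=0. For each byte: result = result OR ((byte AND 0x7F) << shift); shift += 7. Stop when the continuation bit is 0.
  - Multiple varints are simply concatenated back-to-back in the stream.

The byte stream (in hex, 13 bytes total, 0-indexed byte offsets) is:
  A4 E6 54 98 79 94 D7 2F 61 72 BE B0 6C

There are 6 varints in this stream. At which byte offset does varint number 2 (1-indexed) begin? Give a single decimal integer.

Answer: 3

Derivation:
  byte[0]=0xA4 cont=1 payload=0x24=36: acc |= 36<<0 -> acc=36 shift=7
  byte[1]=0xE6 cont=1 payload=0x66=102: acc |= 102<<7 -> acc=13092 shift=14
  byte[2]=0x54 cont=0 payload=0x54=84: acc |= 84<<14 -> acc=1389348 shift=21 [end]
Varint 1: bytes[0:3] = A4 E6 54 -> value 1389348 (3 byte(s))
  byte[3]=0x98 cont=1 payload=0x18=24: acc |= 24<<0 -> acc=24 shift=7
  byte[4]=0x79 cont=0 payload=0x79=121: acc |= 121<<7 -> acc=15512 shift=14 [end]
Varint 2: bytes[3:5] = 98 79 -> value 15512 (2 byte(s))
  byte[5]=0x94 cont=1 payload=0x14=20: acc |= 20<<0 -> acc=20 shift=7
  byte[6]=0xD7 cont=1 payload=0x57=87: acc |= 87<<7 -> acc=11156 shift=14
  byte[7]=0x2F cont=0 payload=0x2F=47: acc |= 47<<14 -> acc=781204 shift=21 [end]
Varint 3: bytes[5:8] = 94 D7 2F -> value 781204 (3 byte(s))
  byte[8]=0x61 cont=0 payload=0x61=97: acc |= 97<<0 -> acc=97 shift=7 [end]
Varint 4: bytes[8:9] = 61 -> value 97 (1 byte(s))
  byte[9]=0x72 cont=0 payload=0x72=114: acc |= 114<<0 -> acc=114 shift=7 [end]
Varint 5: bytes[9:10] = 72 -> value 114 (1 byte(s))
  byte[10]=0xBE cont=1 payload=0x3E=62: acc |= 62<<0 -> acc=62 shift=7
  byte[11]=0xB0 cont=1 payload=0x30=48: acc |= 48<<7 -> acc=6206 shift=14
  byte[12]=0x6C cont=0 payload=0x6C=108: acc |= 108<<14 -> acc=1775678 shift=21 [end]
Varint 6: bytes[10:13] = BE B0 6C -> value 1775678 (3 byte(s))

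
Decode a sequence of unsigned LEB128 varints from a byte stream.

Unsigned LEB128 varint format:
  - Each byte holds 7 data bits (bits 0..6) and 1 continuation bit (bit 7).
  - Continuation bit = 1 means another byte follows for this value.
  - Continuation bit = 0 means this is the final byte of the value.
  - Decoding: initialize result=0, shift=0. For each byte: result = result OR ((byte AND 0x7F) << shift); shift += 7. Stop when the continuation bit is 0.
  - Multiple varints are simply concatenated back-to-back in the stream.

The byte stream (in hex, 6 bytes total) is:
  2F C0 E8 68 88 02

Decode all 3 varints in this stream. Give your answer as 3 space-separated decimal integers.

  byte[0]=0x2F cont=0 payload=0x2F=47: acc |= 47<<0 -> acc=47 shift=7 [end]
Varint 1: bytes[0:1] = 2F -> value 47 (1 byte(s))
  byte[1]=0xC0 cont=1 payload=0x40=64: acc |= 64<<0 -> acc=64 shift=7
  byte[2]=0xE8 cont=1 payload=0x68=104: acc |= 104<<7 -> acc=13376 shift=14
  byte[3]=0x68 cont=0 payload=0x68=104: acc |= 104<<14 -> acc=1717312 shift=21 [end]
Varint 2: bytes[1:4] = C0 E8 68 -> value 1717312 (3 byte(s))
  byte[4]=0x88 cont=1 payload=0x08=8: acc |= 8<<0 -> acc=8 shift=7
  byte[5]=0x02 cont=0 payload=0x02=2: acc |= 2<<7 -> acc=264 shift=14 [end]
Varint 3: bytes[4:6] = 88 02 -> value 264 (2 byte(s))

Answer: 47 1717312 264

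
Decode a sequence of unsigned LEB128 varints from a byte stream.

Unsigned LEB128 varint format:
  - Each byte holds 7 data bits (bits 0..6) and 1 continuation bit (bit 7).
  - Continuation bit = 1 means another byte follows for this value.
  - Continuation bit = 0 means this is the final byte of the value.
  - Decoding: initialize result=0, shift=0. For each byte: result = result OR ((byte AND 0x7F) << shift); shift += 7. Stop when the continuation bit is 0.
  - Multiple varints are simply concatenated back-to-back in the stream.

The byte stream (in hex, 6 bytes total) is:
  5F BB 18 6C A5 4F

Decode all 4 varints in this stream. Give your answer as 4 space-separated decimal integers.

  byte[0]=0x5F cont=0 payload=0x5F=95: acc |= 95<<0 -> acc=95 shift=7 [end]
Varint 1: bytes[0:1] = 5F -> value 95 (1 byte(s))
  byte[1]=0xBB cont=1 payload=0x3B=59: acc |= 59<<0 -> acc=59 shift=7
  byte[2]=0x18 cont=0 payload=0x18=24: acc |= 24<<7 -> acc=3131 shift=14 [end]
Varint 2: bytes[1:3] = BB 18 -> value 3131 (2 byte(s))
  byte[3]=0x6C cont=0 payload=0x6C=108: acc |= 108<<0 -> acc=108 shift=7 [end]
Varint 3: bytes[3:4] = 6C -> value 108 (1 byte(s))
  byte[4]=0xA5 cont=1 payload=0x25=37: acc |= 37<<0 -> acc=37 shift=7
  byte[5]=0x4F cont=0 payload=0x4F=79: acc |= 79<<7 -> acc=10149 shift=14 [end]
Varint 4: bytes[4:6] = A5 4F -> value 10149 (2 byte(s))

Answer: 95 3131 108 10149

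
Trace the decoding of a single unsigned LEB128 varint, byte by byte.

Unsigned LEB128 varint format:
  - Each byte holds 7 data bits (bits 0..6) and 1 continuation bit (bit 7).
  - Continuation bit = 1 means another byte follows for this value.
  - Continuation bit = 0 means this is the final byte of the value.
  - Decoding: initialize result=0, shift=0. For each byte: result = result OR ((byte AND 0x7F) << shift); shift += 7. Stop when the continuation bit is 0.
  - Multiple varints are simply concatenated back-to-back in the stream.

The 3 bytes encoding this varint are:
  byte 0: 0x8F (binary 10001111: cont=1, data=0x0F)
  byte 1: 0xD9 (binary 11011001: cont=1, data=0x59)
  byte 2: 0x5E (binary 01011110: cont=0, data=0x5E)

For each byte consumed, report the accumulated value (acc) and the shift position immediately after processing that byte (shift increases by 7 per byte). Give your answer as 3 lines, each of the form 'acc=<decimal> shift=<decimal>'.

Answer: acc=15 shift=7
acc=11407 shift=14
acc=1551503 shift=21

Derivation:
byte 0=0x8F: payload=0x0F=15, contrib = 15<<0 = 15; acc -> 15, shift -> 7
byte 1=0xD9: payload=0x59=89, contrib = 89<<7 = 11392; acc -> 11407, shift -> 14
byte 2=0x5E: payload=0x5E=94, contrib = 94<<14 = 1540096; acc -> 1551503, shift -> 21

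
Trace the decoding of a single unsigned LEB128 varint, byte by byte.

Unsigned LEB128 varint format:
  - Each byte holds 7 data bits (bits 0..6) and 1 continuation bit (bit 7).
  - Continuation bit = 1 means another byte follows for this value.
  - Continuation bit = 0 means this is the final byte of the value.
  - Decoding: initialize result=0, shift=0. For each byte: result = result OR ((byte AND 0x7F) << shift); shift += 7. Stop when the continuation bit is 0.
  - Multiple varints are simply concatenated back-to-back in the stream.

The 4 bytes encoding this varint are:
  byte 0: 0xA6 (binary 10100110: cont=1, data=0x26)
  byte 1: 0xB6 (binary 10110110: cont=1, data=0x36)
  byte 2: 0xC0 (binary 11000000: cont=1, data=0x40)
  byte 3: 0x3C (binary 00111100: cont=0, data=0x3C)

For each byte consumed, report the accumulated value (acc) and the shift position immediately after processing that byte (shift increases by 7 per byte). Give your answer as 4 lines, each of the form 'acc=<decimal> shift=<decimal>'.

Answer: acc=38 shift=7
acc=6950 shift=14
acc=1055526 shift=21
acc=126884646 shift=28

Derivation:
byte 0=0xA6: payload=0x26=38, contrib = 38<<0 = 38; acc -> 38, shift -> 7
byte 1=0xB6: payload=0x36=54, contrib = 54<<7 = 6912; acc -> 6950, shift -> 14
byte 2=0xC0: payload=0x40=64, contrib = 64<<14 = 1048576; acc -> 1055526, shift -> 21
byte 3=0x3C: payload=0x3C=60, contrib = 60<<21 = 125829120; acc -> 126884646, shift -> 28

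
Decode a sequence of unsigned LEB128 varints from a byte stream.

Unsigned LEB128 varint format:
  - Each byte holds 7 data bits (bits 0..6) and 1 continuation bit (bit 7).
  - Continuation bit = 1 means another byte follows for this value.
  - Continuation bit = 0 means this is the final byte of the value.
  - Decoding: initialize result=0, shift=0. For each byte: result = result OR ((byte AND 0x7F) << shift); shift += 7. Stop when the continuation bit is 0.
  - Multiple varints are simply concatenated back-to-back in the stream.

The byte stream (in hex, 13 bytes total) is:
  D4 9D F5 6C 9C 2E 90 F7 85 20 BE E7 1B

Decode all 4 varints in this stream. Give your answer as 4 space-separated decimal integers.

  byte[0]=0xD4 cont=1 payload=0x54=84: acc |= 84<<0 -> acc=84 shift=7
  byte[1]=0x9D cont=1 payload=0x1D=29: acc |= 29<<7 -> acc=3796 shift=14
  byte[2]=0xF5 cont=1 payload=0x75=117: acc |= 117<<14 -> acc=1920724 shift=21
  byte[3]=0x6C cont=0 payload=0x6C=108: acc |= 108<<21 -> acc=228413140 shift=28 [end]
Varint 1: bytes[0:4] = D4 9D F5 6C -> value 228413140 (4 byte(s))
  byte[4]=0x9C cont=1 payload=0x1C=28: acc |= 28<<0 -> acc=28 shift=7
  byte[5]=0x2E cont=0 payload=0x2E=46: acc |= 46<<7 -> acc=5916 shift=14 [end]
Varint 2: bytes[4:6] = 9C 2E -> value 5916 (2 byte(s))
  byte[6]=0x90 cont=1 payload=0x10=16: acc |= 16<<0 -> acc=16 shift=7
  byte[7]=0xF7 cont=1 payload=0x77=119: acc |= 119<<7 -> acc=15248 shift=14
  byte[8]=0x85 cont=1 payload=0x05=5: acc |= 5<<14 -> acc=97168 shift=21
  byte[9]=0x20 cont=0 payload=0x20=32: acc |= 32<<21 -> acc=67206032 shift=28 [end]
Varint 3: bytes[6:10] = 90 F7 85 20 -> value 67206032 (4 byte(s))
  byte[10]=0xBE cont=1 payload=0x3E=62: acc |= 62<<0 -> acc=62 shift=7
  byte[11]=0xE7 cont=1 payload=0x67=103: acc |= 103<<7 -> acc=13246 shift=14
  byte[12]=0x1B cont=0 payload=0x1B=27: acc |= 27<<14 -> acc=455614 shift=21 [end]
Varint 4: bytes[10:13] = BE E7 1B -> value 455614 (3 byte(s))

Answer: 228413140 5916 67206032 455614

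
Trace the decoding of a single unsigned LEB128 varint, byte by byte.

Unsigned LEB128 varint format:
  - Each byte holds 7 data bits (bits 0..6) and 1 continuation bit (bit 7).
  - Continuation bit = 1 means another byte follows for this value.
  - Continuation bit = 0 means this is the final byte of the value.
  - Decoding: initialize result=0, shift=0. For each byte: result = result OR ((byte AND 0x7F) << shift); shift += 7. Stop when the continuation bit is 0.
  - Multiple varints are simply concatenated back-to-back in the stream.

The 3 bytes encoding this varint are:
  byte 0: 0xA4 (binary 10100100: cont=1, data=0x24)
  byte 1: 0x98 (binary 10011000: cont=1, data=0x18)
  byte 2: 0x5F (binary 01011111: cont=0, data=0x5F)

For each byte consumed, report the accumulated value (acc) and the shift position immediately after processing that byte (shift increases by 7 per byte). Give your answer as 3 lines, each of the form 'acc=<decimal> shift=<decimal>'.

Answer: acc=36 shift=7
acc=3108 shift=14
acc=1559588 shift=21

Derivation:
byte 0=0xA4: payload=0x24=36, contrib = 36<<0 = 36; acc -> 36, shift -> 7
byte 1=0x98: payload=0x18=24, contrib = 24<<7 = 3072; acc -> 3108, shift -> 14
byte 2=0x5F: payload=0x5F=95, contrib = 95<<14 = 1556480; acc -> 1559588, shift -> 21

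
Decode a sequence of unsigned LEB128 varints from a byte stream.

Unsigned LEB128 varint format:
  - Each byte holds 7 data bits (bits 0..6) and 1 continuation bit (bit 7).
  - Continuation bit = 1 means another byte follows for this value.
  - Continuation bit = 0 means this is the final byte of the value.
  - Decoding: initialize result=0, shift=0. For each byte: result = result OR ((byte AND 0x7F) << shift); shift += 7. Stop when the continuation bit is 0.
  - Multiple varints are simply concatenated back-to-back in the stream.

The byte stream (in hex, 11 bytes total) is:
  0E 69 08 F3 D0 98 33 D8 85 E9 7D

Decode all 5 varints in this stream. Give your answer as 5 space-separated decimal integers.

  byte[0]=0x0E cont=0 payload=0x0E=14: acc |= 14<<0 -> acc=14 shift=7 [end]
Varint 1: bytes[0:1] = 0E -> value 14 (1 byte(s))
  byte[1]=0x69 cont=0 payload=0x69=105: acc |= 105<<0 -> acc=105 shift=7 [end]
Varint 2: bytes[1:2] = 69 -> value 105 (1 byte(s))
  byte[2]=0x08 cont=0 payload=0x08=8: acc |= 8<<0 -> acc=8 shift=7 [end]
Varint 3: bytes[2:3] = 08 -> value 8 (1 byte(s))
  byte[3]=0xF3 cont=1 payload=0x73=115: acc |= 115<<0 -> acc=115 shift=7
  byte[4]=0xD0 cont=1 payload=0x50=80: acc |= 80<<7 -> acc=10355 shift=14
  byte[5]=0x98 cont=1 payload=0x18=24: acc |= 24<<14 -> acc=403571 shift=21
  byte[6]=0x33 cont=0 payload=0x33=51: acc |= 51<<21 -> acc=107358323 shift=28 [end]
Varint 4: bytes[3:7] = F3 D0 98 33 -> value 107358323 (4 byte(s))
  byte[7]=0xD8 cont=1 payload=0x58=88: acc |= 88<<0 -> acc=88 shift=7
  byte[8]=0x85 cont=1 payload=0x05=5: acc |= 5<<7 -> acc=728 shift=14
  byte[9]=0xE9 cont=1 payload=0x69=105: acc |= 105<<14 -> acc=1721048 shift=21
  byte[10]=0x7D cont=0 payload=0x7D=125: acc |= 125<<21 -> acc=263865048 shift=28 [end]
Varint 5: bytes[7:11] = D8 85 E9 7D -> value 263865048 (4 byte(s))

Answer: 14 105 8 107358323 263865048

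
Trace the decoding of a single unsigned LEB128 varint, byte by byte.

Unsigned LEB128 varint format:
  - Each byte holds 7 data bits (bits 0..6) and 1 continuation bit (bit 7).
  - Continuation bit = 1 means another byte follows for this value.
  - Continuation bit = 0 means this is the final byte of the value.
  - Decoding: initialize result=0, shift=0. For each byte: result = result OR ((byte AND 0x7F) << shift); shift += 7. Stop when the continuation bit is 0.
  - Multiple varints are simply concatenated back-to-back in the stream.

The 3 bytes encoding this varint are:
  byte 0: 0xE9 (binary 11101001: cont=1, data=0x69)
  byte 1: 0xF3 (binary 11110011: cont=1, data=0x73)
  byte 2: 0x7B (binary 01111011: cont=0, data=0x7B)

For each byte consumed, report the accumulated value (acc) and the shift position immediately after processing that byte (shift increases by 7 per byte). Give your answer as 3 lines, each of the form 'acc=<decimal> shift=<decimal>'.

Answer: acc=105 shift=7
acc=14825 shift=14
acc=2030057 shift=21

Derivation:
byte 0=0xE9: payload=0x69=105, contrib = 105<<0 = 105; acc -> 105, shift -> 7
byte 1=0xF3: payload=0x73=115, contrib = 115<<7 = 14720; acc -> 14825, shift -> 14
byte 2=0x7B: payload=0x7B=123, contrib = 123<<14 = 2015232; acc -> 2030057, shift -> 21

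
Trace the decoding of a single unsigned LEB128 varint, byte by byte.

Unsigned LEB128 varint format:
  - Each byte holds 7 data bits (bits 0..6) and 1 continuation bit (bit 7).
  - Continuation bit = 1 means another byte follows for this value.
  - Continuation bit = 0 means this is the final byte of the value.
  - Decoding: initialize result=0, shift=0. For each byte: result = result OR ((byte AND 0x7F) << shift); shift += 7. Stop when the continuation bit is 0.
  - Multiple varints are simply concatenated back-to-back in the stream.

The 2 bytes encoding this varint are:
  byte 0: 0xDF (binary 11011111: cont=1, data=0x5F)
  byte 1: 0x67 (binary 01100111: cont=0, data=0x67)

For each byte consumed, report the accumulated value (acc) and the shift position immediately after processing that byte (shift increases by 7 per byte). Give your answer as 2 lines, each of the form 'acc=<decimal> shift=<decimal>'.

Answer: acc=95 shift=7
acc=13279 shift=14

Derivation:
byte 0=0xDF: payload=0x5F=95, contrib = 95<<0 = 95; acc -> 95, shift -> 7
byte 1=0x67: payload=0x67=103, contrib = 103<<7 = 13184; acc -> 13279, shift -> 14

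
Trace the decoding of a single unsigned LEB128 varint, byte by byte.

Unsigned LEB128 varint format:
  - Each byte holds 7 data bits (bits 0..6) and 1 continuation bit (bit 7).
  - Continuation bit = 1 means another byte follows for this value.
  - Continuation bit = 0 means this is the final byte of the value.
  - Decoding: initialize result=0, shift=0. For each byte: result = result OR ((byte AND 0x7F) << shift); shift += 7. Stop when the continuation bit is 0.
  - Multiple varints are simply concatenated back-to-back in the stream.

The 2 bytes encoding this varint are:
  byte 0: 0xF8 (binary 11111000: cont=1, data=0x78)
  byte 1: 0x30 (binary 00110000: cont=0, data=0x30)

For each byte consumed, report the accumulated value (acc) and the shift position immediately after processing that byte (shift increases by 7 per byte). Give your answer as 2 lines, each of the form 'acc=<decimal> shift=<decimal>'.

Answer: acc=120 shift=7
acc=6264 shift=14

Derivation:
byte 0=0xF8: payload=0x78=120, contrib = 120<<0 = 120; acc -> 120, shift -> 7
byte 1=0x30: payload=0x30=48, contrib = 48<<7 = 6144; acc -> 6264, shift -> 14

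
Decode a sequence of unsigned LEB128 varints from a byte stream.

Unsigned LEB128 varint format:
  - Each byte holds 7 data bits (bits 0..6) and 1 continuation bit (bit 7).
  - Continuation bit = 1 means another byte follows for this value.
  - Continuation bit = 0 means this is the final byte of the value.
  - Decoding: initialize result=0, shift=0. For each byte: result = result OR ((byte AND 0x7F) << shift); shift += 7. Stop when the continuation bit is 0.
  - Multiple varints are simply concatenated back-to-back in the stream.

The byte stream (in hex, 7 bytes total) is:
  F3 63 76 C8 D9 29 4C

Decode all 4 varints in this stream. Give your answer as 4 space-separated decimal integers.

Answer: 12787 118 683208 76

Derivation:
  byte[0]=0xF3 cont=1 payload=0x73=115: acc |= 115<<0 -> acc=115 shift=7
  byte[1]=0x63 cont=0 payload=0x63=99: acc |= 99<<7 -> acc=12787 shift=14 [end]
Varint 1: bytes[0:2] = F3 63 -> value 12787 (2 byte(s))
  byte[2]=0x76 cont=0 payload=0x76=118: acc |= 118<<0 -> acc=118 shift=7 [end]
Varint 2: bytes[2:3] = 76 -> value 118 (1 byte(s))
  byte[3]=0xC8 cont=1 payload=0x48=72: acc |= 72<<0 -> acc=72 shift=7
  byte[4]=0xD9 cont=1 payload=0x59=89: acc |= 89<<7 -> acc=11464 shift=14
  byte[5]=0x29 cont=0 payload=0x29=41: acc |= 41<<14 -> acc=683208 shift=21 [end]
Varint 3: bytes[3:6] = C8 D9 29 -> value 683208 (3 byte(s))
  byte[6]=0x4C cont=0 payload=0x4C=76: acc |= 76<<0 -> acc=76 shift=7 [end]
Varint 4: bytes[6:7] = 4C -> value 76 (1 byte(s))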